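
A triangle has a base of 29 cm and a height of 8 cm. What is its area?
Area = (1/2) * base * height
Area = (1/2) * 29 * 8
Area = 116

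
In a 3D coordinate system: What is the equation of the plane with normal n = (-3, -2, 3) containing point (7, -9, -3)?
d = n·P = (-3)(7) + (-2)(-9) + (3)(-3) = -12
Plane: -3x - 2y + 3z = -12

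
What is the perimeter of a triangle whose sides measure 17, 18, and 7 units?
Perimeter = sum of all sides
Perimeter = 17 + 18 + 7
Perimeter = 42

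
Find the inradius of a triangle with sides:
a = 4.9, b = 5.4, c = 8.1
s = (a+b+c)/2 = (4.9+5.4+8.1)/2 = 9.2
Area = √(s(s-a)(s-b)(s-c)) = √(9.2·4.3·3.8·1.1) = 12.8593
r = Area/s = 12.8593/9.2 = 1.398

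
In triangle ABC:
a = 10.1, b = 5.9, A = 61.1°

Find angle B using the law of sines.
sin(B)/b = sin(A)/a
sin(B) = b·sin(A)/a = 5.9·sin(61.1°)/10.1 = 0.511410
B = arcsin(0.511410) = 30.76°  (b ≤ a, so B ≤ A and the acute solution is unique)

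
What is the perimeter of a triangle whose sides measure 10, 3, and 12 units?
Perimeter = sum of all sides
Perimeter = 10 + 3 + 12
Perimeter = 25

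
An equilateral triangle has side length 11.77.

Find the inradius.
For an equilateral triangle, r = s/(2√3) where s is the side.
r = 11.77/(2√3) = 11.77/3.464102 = 3.398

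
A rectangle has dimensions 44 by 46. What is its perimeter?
Perimeter = 2 * (length + width)
Perimeter = 2 * (44 + 46)
Perimeter = 2 * 90
Perimeter = 180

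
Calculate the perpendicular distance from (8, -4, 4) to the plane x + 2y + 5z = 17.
d = |1(8) + 2(-4) + 5(4) - (17)| / √(1² + 2² + 5²) = 3/√30 = 0.5477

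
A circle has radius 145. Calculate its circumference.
Circumference = 2 * pi * r
Circumference = 2 * pi * 145
Circumference = 911.06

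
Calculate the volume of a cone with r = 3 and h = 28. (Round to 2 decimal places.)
Volume = (1/3) * pi * r² * h
Volume = (1/3) * pi * 3² * 28
Volume = (1/3) * pi * 9 * 28
Volume = (1/3) * pi * 252
Volume = 263.89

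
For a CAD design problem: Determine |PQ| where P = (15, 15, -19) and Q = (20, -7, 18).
d = √[(5)² + (-22)² + (37)²] = √1878 = 43.34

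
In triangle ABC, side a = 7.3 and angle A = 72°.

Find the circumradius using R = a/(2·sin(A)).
R = a/(2·sin(A)) = 7.3/(2·sin(72°))
R = 7.3/(2·0.951057) = 7.3/1.902113 = 3.838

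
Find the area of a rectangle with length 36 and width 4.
Area = length * width
Area = 36 * 4
Area = 144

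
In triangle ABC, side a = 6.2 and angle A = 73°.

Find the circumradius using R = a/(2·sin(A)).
R = a/(2·sin(A)) = 6.2/(2·sin(73°))
R = 6.2/(2·0.956305) = 6.2/1.912610 = 3.242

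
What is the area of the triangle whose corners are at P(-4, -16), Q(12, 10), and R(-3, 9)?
Using the coordinate formula: Area = (1/2)|x₁(y₂-y₃) + x₂(y₃-y₁) + x₃(y₁-y₂)|
Area = (1/2)|(-4)(10-9) + 12(9-(-16)) + (-3)((-16)-10)|
Area = (1/2)|(-4)*1 + 12*25 + (-3)*(-26)|
Area = (1/2)|(-4) + 300 + 78|
Area = (1/2)*374 = 187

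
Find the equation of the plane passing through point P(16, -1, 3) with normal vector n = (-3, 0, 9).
d = n·P = (-3)(16) + (0)(-1) + (9)(3) = -21
Plane: -3x + 9z = -21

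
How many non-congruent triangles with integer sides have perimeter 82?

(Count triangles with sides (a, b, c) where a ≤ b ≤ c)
With a ≤ b ≤ c and a + b + c = 82, the triangle inequality a + b > c gives c < 82/2, so c ≤ 40.
Iterate a from 1 to ⌊p/3⌋ = 27; for each a, b ranges from a to ⌊(p−a)/2⌋ with c = p − a − b, keeping only c ≥ b.
Triples: (2, 40, 40), (3, 39, 40), (4, 38, 40), …
Count = 140 triangles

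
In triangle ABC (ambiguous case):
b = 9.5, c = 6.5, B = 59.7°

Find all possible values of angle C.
sin(C)/c = sin(B)/b  →  sin(C) = c·sin(B)/b = 6.5·sin(59.7°)/9.5 = 0.590744
C₁ = arcsin(0.590744) = 36.21°,  C₂ = 180° - C₁ = 143.79°
Check C₂: A = 180° - 59.7° - 143.79° = -23.49° ≤ 0, rejected
C = 36.21° (one solution)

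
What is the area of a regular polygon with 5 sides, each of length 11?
For a regular 5-gon with side length s = 11:
Apothem a = s / (2*tan(pi/5)) = 11 / (2*tan(pi/5)) ≈ 7.5701
Perimeter P = 5 * 11 = 55
Area = (1/2) * P * a = (1/2) * 55 * 7.5701 = 208.18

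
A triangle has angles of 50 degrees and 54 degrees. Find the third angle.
Sum of angles in a triangle = 180 degrees
Third angle = 180 - 50 - 54
Third angle = 76 degrees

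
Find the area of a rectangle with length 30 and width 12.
Area = length * width
Area = 30 * 12
Area = 360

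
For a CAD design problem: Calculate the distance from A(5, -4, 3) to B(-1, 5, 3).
d = √[(-6)² + (9)² + (0)²] = √117 = 10.82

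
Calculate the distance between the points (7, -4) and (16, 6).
Using the distance formula: d = sqrt((x₂-x₁)² + (y₂-y₁)²)
dx = 16 - 7 = 9
dy = 6 - (-4) = 10
d = sqrt(9² + 10²) = sqrt(81 + 100) = sqrt(181) = 13.45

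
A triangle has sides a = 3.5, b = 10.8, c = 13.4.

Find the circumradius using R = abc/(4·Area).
s = (a+b+c)/2 = 13.85
Area = √(s(s-a)(s-b)(s-c)) = √(13.85·10.35·3.05·0.45) = 14.0266
R = abc/(4·Area) = (3.5·10.8·13.4)/(4·14.0266) = 506.52/56.1064 = 9.028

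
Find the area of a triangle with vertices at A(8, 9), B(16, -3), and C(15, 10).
Using the coordinate formula: Area = (1/2)|x₁(y₂-y₃) + x₂(y₃-y₁) + x₃(y₁-y₂)|
Area = (1/2)|8((-3)-10) + 16(10-9) + 15(9-(-3))|
Area = (1/2)|8*(-13) + 16*1 + 15*12|
Area = (1/2)|(-104) + 16 + 180|
Area = (1/2)*92 = 46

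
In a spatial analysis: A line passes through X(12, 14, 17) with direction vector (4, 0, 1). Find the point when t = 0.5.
P(0.5) = (12 + 4(0.5), 14 + 0(0.5), 17 + 1(0.5)) = (14, 14, 17.5)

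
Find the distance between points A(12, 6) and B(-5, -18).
Using the distance formula: d = sqrt((x₂-x₁)² + (y₂-y₁)²)
dx = (-5) - 12 = -17
dy = (-18) - 6 = -24
d = sqrt((-17)² + (-24)²) = sqrt(289 + 576) = sqrt(865) = 29.41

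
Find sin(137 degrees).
sin(137 degrees) = 0.682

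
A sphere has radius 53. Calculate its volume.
Volume = (4/3) * pi * r³
Volume = (4/3) * pi * 53³
Volume = (4/3) * pi * 148877
Volume = 623614.52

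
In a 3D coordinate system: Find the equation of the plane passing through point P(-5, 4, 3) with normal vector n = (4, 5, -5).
d = n·P = (4)(-5) + (5)(4) + (-5)(3) = -15
Plane: 4x + 5y - 5z = -15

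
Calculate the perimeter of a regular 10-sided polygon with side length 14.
Perimeter = number of sides * side length
Perimeter = 10 * 14
Perimeter = 140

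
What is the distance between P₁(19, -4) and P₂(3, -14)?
Using the distance formula: d = sqrt((x₂-x₁)² + (y₂-y₁)²)
dx = 3 - 19 = -16
dy = (-14) - (-4) = -10
d = sqrt((-16)² + (-10)²) = sqrt(256 + 100) = sqrt(356) = 18.87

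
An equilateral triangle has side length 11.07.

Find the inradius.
For an equilateral triangle, r = s/(2√3) where s is the side.
r = 11.07/(2√3) = 11.07/3.464102 = 3.196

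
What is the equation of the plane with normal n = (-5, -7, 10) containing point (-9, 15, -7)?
d = n·P = (-5)(-9) + (-7)(15) + (10)(-7) = -130
Plane: -5x - 7y + 10z = -130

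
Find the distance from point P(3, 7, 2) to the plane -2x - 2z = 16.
d = |(-2)(3) + 0(7) + (-2)(2) - (16)| / √((-2)² + 0² + (-2)²) = 26/√8 = 9.192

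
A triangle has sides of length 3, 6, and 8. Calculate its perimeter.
Perimeter = sum of all sides
Perimeter = 3 + 6 + 8
Perimeter = 17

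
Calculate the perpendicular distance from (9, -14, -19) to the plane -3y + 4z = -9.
d = |0(9) + (-3)(-14) + 4(-19) - (-9)| / √(0² + (-3)² + 4²) = 25/√25 = 5.0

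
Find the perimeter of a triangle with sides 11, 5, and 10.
Perimeter = sum of all sides
Perimeter = 11 + 5 + 10
Perimeter = 26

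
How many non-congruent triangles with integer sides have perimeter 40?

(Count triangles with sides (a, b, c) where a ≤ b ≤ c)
With a ≤ b ≤ c and a + b + c = 40, the triangle inequality a + b > c gives c < 40/2, so c ≤ 19.
Iterate a from 1 to ⌊p/3⌋ = 13; for each a, b ranges from a to ⌊(p−a)/2⌋ with c = p − a − b, keeping only c ≥ b.
Triples: (2, 19, 19), (3, 18, 19), (4, 17, 19), …
Count = 33 triangles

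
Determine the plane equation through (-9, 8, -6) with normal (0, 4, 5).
d = n·P = (0)(-9) + (4)(8) + (5)(-6) = 2
Plane: 4y + 5z = 2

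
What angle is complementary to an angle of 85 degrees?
Complementary angles sum to 90 degrees.
Other angle = 90 - 85
Other angle = 5 degrees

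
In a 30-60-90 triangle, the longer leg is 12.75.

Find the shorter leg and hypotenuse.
In a 30-60-90 triangle, sides are in ratio 1 : √3 : 2.
Long leg = short leg·√3  →  short leg = 12.75/√3 = 7.361
Hypotenuse = 2·(short leg) = 2·12.75/√3 = 14.72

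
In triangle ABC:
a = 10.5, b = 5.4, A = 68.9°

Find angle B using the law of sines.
sin(B)/b = sin(A)/a
sin(B) = b·sin(A)/a = 5.4·sin(68.9°)/10.5 = 0.479805
B = arcsin(0.479805) = 28.67°  (b ≤ a, so B ≤ A and the acute solution is unique)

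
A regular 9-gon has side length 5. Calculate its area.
For a regular 9-gon with side length s = 5:
Apothem a = s / (2*tan(pi/9)) = 5 / (2*tan(pi/9)) ≈ 6.8687
Perimeter P = 9 * 5 = 45
Area = (1/2) * P * a = (1/2) * 45 * 6.8687 = 154.55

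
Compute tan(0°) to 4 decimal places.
tan(0 degrees) = 0
Decimal approximation: 0.0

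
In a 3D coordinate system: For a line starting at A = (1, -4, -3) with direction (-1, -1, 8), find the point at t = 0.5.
P(0.5) = (1 + (-1)(0.5), -4 + (-1)(0.5), -3 + 8(0.5)) = (0.5, -4.5, 1)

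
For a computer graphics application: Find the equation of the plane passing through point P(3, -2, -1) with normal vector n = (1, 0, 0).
d = n·P = (1)(3) + (0)(-2) + (0)(-1) = 3
Plane: x = 3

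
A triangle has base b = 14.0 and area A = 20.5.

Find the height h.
A = ½bh  →  h = 2A/b
h = 2·20.5/14.0 = 2.929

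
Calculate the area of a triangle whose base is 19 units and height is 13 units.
Area = (1/2) * base * height
Area = (1/2) * 19 * 13
Area = 123.50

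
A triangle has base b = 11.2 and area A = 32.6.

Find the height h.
A = ½bh  →  h = 2A/b
h = 2·32.6/11.2 = 5.821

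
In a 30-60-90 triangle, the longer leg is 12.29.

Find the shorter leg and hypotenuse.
In a 30-60-90 triangle, sides are in ratio 1 : √3 : 2.
Long leg = short leg·√3  →  short leg = 12.29/√3 = 7.096
Hypotenuse = 2·(short leg) = 2·12.29/√3 = 14.19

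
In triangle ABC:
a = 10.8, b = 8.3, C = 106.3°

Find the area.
Using A = ½ab·sin(C):
A = ½·10.8·8.3·sin(106.3°) = ½·89.64·0.959805 = 43.02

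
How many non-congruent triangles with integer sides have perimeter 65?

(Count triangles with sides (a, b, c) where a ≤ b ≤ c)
With a ≤ b ≤ c and a + b + c = 65, the triangle inequality a + b > c gives c < 65/2, so c ≤ 32.
Iterate a from 1 to ⌊p/3⌋ = 21; for each a, b ranges from a to ⌊(p−a)/2⌋ with c = p − a − b, keeping only c ≥ b.
Triples: (1, 32, 32), (2, 31, 32), (3, 30, 32), …
Count = 96 triangles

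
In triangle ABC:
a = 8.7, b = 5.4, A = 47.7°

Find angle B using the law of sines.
sin(B)/b = sin(A)/a
sin(B) = b·sin(A)/a = 5.4·sin(47.7°)/8.7 = 0.459081
B = arcsin(0.459081) = 27.33°  (b ≤ a, so B ≤ A and the acute solution is unique)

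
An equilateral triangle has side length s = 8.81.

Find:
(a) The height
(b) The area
(a) Height h = s·√3/2 = 8.81·√3/2 = 7.63
(b) Area = (√3/4)·s² = (√3/4)·8.81² = (√3/4)·77.6161 = 33.61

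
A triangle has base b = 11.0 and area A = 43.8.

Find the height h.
A = ½bh  →  h = 2A/b
h = 2·43.8/11.0 = 7.964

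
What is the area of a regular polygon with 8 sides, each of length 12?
For a regular 8-gon with side length s = 12:
Apothem a = s / (2*tan(pi/8)) = 12 / (2*tan(pi/8)) ≈ 14.4853
Perimeter P = 8 * 12 = 96
Area = (1/2) * P * a = (1/2) * 96 * 14.4853 = 695.29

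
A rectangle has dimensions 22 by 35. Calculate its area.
Area = length * width
Area = 22 * 35
Area = 770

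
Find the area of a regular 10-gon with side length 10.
For a regular 10-gon with side length s = 10:
Apothem a = s / (2*tan(pi/10)) = 10 / (2*tan(pi/10)) ≈ 15.3884
Perimeter P = 10 * 10 = 100
Area = (1/2) * P * a = (1/2) * 100 * 15.3884 = 769.42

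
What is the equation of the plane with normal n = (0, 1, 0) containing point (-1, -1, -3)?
d = n·P = (0)(-1) + (1)(-1) + (0)(-3) = -1
Plane: y = -1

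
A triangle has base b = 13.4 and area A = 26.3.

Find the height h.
A = ½bh  →  h = 2A/b
h = 2·26.3/13.4 = 3.925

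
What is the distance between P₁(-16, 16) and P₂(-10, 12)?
Using the distance formula: d = sqrt((x₂-x₁)² + (y₂-y₁)²)
dx = (-10) - (-16) = 6
dy = 12 - 16 = -4
d = sqrt(6² + (-4)²) = sqrt(36 + 16) = sqrt(52) = 7.21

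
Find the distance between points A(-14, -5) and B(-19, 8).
Using the distance formula: d = sqrt((x₂-x₁)² + (y₂-y₁)²)
dx = (-19) - (-14) = -5
dy = 8 - (-5) = 13
d = sqrt((-5)² + 13²) = sqrt(25 + 169) = sqrt(194) = 13.93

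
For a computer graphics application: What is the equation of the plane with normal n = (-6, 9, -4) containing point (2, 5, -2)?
d = n·P = (-6)(2) + (9)(5) + (-4)(-2) = 41
Plane: -6x + 9y - 4z = 41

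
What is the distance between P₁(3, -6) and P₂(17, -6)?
Using the distance formula: d = sqrt((x₂-x₁)² + (y₂-y₁)²)
dx = 17 - 3 = 14
dy = (-6) - (-6) = 0
d = sqrt(14² + 0²) = sqrt(196 + 0) = sqrt(196) = 14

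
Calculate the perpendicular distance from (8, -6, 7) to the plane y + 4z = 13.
d = |0(8) + 1(-6) + 4(7) - (13)| / √(0² + 1² + 4²) = 9/√17 = 2.183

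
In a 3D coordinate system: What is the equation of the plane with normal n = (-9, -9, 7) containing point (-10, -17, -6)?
d = n·P = (-9)(-10) + (-9)(-17) + (7)(-6) = 201
Plane: -9x - 9y + 7z = 201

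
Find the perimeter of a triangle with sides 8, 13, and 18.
Perimeter = sum of all sides
Perimeter = 8 + 13 + 18
Perimeter = 39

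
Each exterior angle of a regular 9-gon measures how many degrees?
Exterior angle of a regular n-gon = 360/n
Exterior angle = 360/9
Exterior angle = 40 degrees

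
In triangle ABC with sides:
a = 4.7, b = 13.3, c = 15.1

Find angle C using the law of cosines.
cos(C) = (a² + b² - c²)/(2ab)
cos(C) = (4.7² + 13.3² - 15.1²)/(2·4.7·13.3) = -29.03/125.02 = -0.232203
C = arccos(-0.232203) = 103.4°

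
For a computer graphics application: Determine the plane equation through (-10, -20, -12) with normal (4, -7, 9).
d = n·P = (4)(-10) + (-7)(-20) + (9)(-12) = -8
Plane: 4x - 7y + 9z = -8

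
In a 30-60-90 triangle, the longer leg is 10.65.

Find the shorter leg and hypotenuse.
In a 30-60-90 triangle, sides are in ratio 1 : √3 : 2.
Long leg = short leg·√3  →  short leg = 10.65/√3 = 6.149
Hypotenuse = 2·(short leg) = 2·10.65/√3 = 12.3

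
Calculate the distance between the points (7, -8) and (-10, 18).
Using the distance formula: d = sqrt((x₂-x₁)² + (y₂-y₁)²)
dx = (-10) - 7 = -17
dy = 18 - (-8) = 26
d = sqrt((-17)² + 26²) = sqrt(289 + 676) = sqrt(965) = 31.06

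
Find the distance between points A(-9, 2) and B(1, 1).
Using the distance formula: d = sqrt((x₂-x₁)² + (y₂-y₁)²)
dx = 1 - (-9) = 10
dy = 1 - 2 = -1
d = sqrt(10² + (-1)²) = sqrt(100 + 1) = sqrt(101) = 10.05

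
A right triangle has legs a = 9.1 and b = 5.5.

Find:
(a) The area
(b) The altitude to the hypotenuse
(a) Area = ½ab = ½·9.1·5.5 = 25.025
(b) Hypotenuse c = √(9.1² + 5.5²) = √113.06 = 10.633
    Area = ½·c·h_c  →  h_c = 2·Area/c = 2·25.025/10.633 = 4.707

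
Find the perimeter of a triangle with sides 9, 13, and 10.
Perimeter = sum of all sides
Perimeter = 9 + 13 + 10
Perimeter = 32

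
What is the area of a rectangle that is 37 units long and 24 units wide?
Area = length * width
Area = 37 * 24
Area = 888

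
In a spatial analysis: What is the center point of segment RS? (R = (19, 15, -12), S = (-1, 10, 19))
Midpoint = ((19-1)/2, (15+10)/2, (-12+19)/2) = (9, 12.5, 3.5)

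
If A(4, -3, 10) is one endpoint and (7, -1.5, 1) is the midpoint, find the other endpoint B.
B = (2×7 - 4, 2×(-1.5) - (-3), 2×1 - 10) = (10, 0, -8)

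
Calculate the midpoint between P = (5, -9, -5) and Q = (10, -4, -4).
Midpoint = ((5+10)/2, (-9-4)/2, (-5-4)/2) = (7.5, -6.5, -4.5)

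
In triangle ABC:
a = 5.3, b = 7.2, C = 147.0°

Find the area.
Using A = ½ab·sin(C):
A = ½·5.3·7.2·sin(147.0°) = ½·38.16·0.544639 = 10.39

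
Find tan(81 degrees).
tan(81 degrees) = 6.3138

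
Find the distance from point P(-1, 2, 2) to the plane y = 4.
d = |0(-1) + 1(2) + 0(2) - (4)| / √(0² + 1² + 0²) = 2/√1 = 2.0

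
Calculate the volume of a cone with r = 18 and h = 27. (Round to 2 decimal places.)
Volume = (1/3) * pi * r² * h
Volume = (1/3) * pi * 18² * 27
Volume = (1/3) * pi * 324 * 27
Volume = (1/3) * pi * 8748
Volume = 9160.88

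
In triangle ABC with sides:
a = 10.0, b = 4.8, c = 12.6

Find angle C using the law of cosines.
cos(C) = (a² + b² - c²)/(2ab)
cos(C) = (10.0² + 4.8² - 12.6²)/(2·10.0·4.8) = -35.72/96 = -0.372083
C = arccos(-0.372083) = 111.8°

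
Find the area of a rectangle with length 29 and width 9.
Area = length * width
Area = 29 * 9
Area = 261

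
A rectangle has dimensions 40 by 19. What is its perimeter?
Perimeter = 2 * (length + width)
Perimeter = 2 * (40 + 19)
Perimeter = 2 * 59
Perimeter = 118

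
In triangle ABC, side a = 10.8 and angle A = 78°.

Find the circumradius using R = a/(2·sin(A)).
R = a/(2·sin(A)) = 10.8/(2·sin(78°))
R = 10.8/(2·0.978148) = 10.8/1.956295 = 5.521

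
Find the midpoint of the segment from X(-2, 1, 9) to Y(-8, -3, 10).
Midpoint = ((-2-8)/2, (1-3)/2, (9+10)/2) = (-5, -1, 9.5)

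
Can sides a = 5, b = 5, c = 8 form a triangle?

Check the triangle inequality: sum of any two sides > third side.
Yes, triangle inequality satisfied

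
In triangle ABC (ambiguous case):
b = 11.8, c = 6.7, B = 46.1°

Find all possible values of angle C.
sin(C)/c = sin(B)/b  →  sin(C) = c·sin(B)/b = 6.7·sin(46.1°)/11.8 = 0.409126
C₁ = arcsin(0.409126) = 24.15°,  C₂ = 180° - C₁ = 155.85°
Check C₂: A = 180° - 46.1° - 155.85° = -21.95° ≤ 0, rejected
C = 24.15° (one solution)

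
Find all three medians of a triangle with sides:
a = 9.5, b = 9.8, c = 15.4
Using m_x = ½√(2y² + 2z² - x²):
m_a = ½√(2·9.8² + 2·15.4² - 9.5²) = ½√576.15 = 12
m_b = ½√(2·9.5² + 2·15.4² - 9.8²) = ½√558.78 = 11.82
m_c = ½√(2·9.5² + 2·9.8² - 15.4²) = ½√135.42 = 5.819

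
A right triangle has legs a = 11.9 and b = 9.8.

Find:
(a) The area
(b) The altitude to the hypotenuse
(a) Area = ½ab = ½·11.9·9.8 = 58.31
(b) Hypotenuse c = √(11.9² + 9.8²) = √237.65 = 15.4159
    Area = ½·c·h_c  →  h_c = 2·Area/c = 2·58.31/15.4159 = 7.565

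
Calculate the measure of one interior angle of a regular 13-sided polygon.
Interior angle of a regular n-gon = (n-2)*180/n
Interior angle = (13-2)*180/13
Interior angle = 11*180/13
Interior angle = 1980/13
Interior angle = 152.31 degrees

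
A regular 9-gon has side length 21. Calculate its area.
For a regular 9-gon with side length s = 21:
Apothem a = s / (2*tan(pi/9)) = 21 / (2*tan(pi/9)) ≈ 28.8485
Perimeter P = 9 * 21 = 189
Area = (1/2) * P * a = (1/2) * 189 * 28.8485 = 2726.18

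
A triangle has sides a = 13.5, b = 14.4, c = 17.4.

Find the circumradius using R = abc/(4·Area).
s = (a+b+c)/2 = 22.65
Area = √(s(s-a)(s-b)(s-c)) = √(22.65·9.15·8.25·5.25) = 94.7439
R = abc/(4·Area) = (13.5·14.4·17.4)/(4·94.7439) = 3382.56/378.9756 = 8.926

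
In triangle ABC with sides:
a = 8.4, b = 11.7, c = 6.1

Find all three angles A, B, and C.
By the law of cosines:
cos(A) = (b² + c² - a²)/(2bc) = 0.725375  →  A = 43.5°
cos(B) = (a² + c² - b²)/(2ac) = -0.284153  →  B = 106.5°
cos(C) = (a² + b² - c²)/(2ab) = 0.866097  →  C = 29.99°
Check: A + B + C = 180.0° ✓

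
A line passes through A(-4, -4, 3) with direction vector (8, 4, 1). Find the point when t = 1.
P(1) = (-4 + 8(1), -4 + 4(1), 3 + 1(1)) = (4, 0, 4)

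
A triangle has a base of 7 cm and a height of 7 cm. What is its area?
Area = (1/2) * base * height
Area = (1/2) * 7 * 7
Area = 24.50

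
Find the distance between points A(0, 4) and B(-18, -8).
Using the distance formula: d = sqrt((x₂-x₁)² + (y₂-y₁)²)
dx = (-18) - 0 = -18
dy = (-8) - 4 = -12
d = sqrt((-18)² + (-12)²) = sqrt(324 + 144) = sqrt(468) = 21.63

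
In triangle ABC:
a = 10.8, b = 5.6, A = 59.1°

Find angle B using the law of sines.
sin(B)/b = sin(A)/a
sin(B) = b·sin(A)/a = 5.6·sin(59.1°)/10.8 = 0.444923
B = arcsin(0.444923) = 26.42°  (b ≤ a, so B ≤ A and the acute solution is unique)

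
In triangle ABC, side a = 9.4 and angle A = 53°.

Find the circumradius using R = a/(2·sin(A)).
R = a/(2·sin(A)) = 9.4/(2·sin(53°))
R = 9.4/(2·0.798636) = 9.4/1.597271 = 5.885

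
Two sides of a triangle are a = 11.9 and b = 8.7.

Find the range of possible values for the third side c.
By the triangle inequality: |a - b| < c < a + b
|11.9 - 8.7| < c < 11.9 + 8.7
3.2 < c < 20.6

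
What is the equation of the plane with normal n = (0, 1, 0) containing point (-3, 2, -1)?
d = n·P = (0)(-3) + (1)(2) + (0)(-1) = 2
Plane: y = 2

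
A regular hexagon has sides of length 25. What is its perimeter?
Perimeter = number of sides * side length
Perimeter = 6 * 25
Perimeter = 150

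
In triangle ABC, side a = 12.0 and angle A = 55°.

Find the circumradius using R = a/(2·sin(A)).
R = a/(2·sin(A)) = 12.0/(2·sin(55°))
R = 12.0/(2·0.819152) = 12.0/1.638304 = 7.325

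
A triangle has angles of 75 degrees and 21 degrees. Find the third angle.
Sum of angles in a triangle = 180 degrees
Third angle = 180 - 75 - 21
Third angle = 84 degrees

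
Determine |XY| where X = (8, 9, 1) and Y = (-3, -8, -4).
d = √[(-11)² + (-17)² + (-5)²] = √435 = 20.86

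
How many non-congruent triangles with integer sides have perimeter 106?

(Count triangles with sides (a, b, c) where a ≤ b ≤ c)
With a ≤ b ≤ c and a + b + c = 106, the triangle inequality a + b > c gives c < 106/2, so c ≤ 52.
Iterate a from 1 to ⌊p/3⌋ = 35; for each a, b ranges from a to ⌊(p−a)/2⌋ with c = p − a − b, keeping only c ≥ b.
Triples: (2, 52, 52), (3, 51, 52), (4, 50, 52), …
Count = 234 triangles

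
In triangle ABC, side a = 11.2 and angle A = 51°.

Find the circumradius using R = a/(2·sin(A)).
R = a/(2·sin(A)) = 11.2/(2·sin(51°))
R = 11.2/(2·0.777146) = 11.2/1.554292 = 7.206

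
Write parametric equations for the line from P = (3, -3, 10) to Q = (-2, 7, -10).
Direction vector d = Q - P = (-5, 10, -20)
x = 3 - 5t, y = -3 + 10t, z = 10 - 20t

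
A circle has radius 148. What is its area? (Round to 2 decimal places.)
Area = pi * r²
Area = pi * 148²
Area = pi * 21904
Area = 68813.45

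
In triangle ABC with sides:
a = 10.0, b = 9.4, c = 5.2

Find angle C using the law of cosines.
cos(C) = (a² + b² - c²)/(2ab)
cos(C) = (10.0² + 9.4² - 5.2²)/(2·10.0·9.4) = 161.32/188 = 0.858085
C = arccos(0.858085) = 30.9°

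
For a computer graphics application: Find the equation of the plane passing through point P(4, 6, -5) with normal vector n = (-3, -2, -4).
d = n·P = (-3)(4) + (-2)(6) + (-4)(-5) = -4
Plane: -3x - 2y - 4z = -4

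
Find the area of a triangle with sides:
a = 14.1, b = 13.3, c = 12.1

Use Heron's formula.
s = (a+b+c)/2 = (14.1+13.3+12.1)/2 = 19.75
A = √(s(s-a)(s-b)(s-c)) = √(19.75·5.65·6.45·7.65)
A = √5506.01 = 74.2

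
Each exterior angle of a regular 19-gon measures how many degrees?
Exterior angle of a regular n-gon = 360/n
Exterior angle = 360/19
Exterior angle = 18.95 degrees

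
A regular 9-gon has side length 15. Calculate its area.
For a regular 9-gon with side length s = 15:
Apothem a = s / (2*tan(pi/9)) = 15 / (2*tan(pi/9)) ≈ 20.6061
Perimeter P = 9 * 15 = 135
Area = (1/2) * P * a = (1/2) * 135 * 20.6061 = 1390.91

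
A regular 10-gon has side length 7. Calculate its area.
For a regular 10-gon with side length s = 7:
Apothem a = s / (2*tan(pi/10)) = 7 / (2*tan(pi/10)) ≈ 10.7719
Perimeter P = 10 * 7 = 70
Area = (1/2) * P * a = (1/2) * 70 * 10.7719 = 377.02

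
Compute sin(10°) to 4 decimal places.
sin(10 degrees) = 0.1736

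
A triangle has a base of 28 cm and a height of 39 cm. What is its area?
Area = (1/2) * base * height
Area = (1/2) * 28 * 39
Area = 546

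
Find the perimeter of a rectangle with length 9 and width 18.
Perimeter = 2 * (length + width)
Perimeter = 2 * (9 + 18)
Perimeter = 2 * 27
Perimeter = 54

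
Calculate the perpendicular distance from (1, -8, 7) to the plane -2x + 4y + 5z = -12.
d = |(-2)(1) + 4(-8) + 5(7) - (-12)| / √((-2)² + 4² + 5²) = 13/√45 = 1.938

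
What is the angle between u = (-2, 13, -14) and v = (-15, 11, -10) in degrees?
u·v = 313, |u|² = 369, |v|² = 446
cos θ = 313/√164574 ≈ 0.7715
θ ≈ 39.51°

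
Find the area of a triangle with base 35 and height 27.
Area = (1/2) * base * height
Area = (1/2) * 35 * 27
Area = 472.50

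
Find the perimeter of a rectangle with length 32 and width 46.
Perimeter = 2 * (length + width)
Perimeter = 2 * (32 + 46)
Perimeter = 2 * 78
Perimeter = 156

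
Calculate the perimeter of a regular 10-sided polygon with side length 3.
Perimeter = number of sides * side length
Perimeter = 10 * 3
Perimeter = 30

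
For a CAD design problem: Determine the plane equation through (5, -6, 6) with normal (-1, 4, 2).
d = n·P = (-1)(5) + (4)(-6) + (2)(6) = -17
Plane: -x + 4y + 2z = -17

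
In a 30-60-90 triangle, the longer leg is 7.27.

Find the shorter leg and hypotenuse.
In a 30-60-90 triangle, sides are in ratio 1 : √3 : 2.
Long leg = short leg·√3  →  short leg = 7.27/√3 = 4.197
Hypotenuse = 2·(short leg) = 2·7.27/√3 = 8.395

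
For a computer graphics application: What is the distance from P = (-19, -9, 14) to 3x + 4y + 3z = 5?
d = |3(-19) + 4(-9) + 3(14) - (5)| / √(3² + 4² + 3²) = 56/√34 = 9.604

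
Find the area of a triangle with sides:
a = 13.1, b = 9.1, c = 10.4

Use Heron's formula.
s = (a+b+c)/2 = (13.1+9.1+10.4)/2 = 16.3
A = √(s(s-a)(s-b)(s-c)) = √(16.3·3.2·7.2·5.9)
A = √2215.76 = 47.07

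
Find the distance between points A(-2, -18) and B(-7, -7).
Using the distance formula: d = sqrt((x₂-x₁)² + (y₂-y₁)²)
dx = (-7) - (-2) = -5
dy = (-7) - (-18) = 11
d = sqrt((-5)² + 11²) = sqrt(25 + 121) = sqrt(146) = 12.08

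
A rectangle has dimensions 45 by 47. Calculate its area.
Area = length * width
Area = 45 * 47
Area = 2115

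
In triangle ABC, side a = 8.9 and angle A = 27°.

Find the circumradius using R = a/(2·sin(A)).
R = a/(2·sin(A)) = 8.9/(2·sin(27°))
R = 8.9/(2·0.453990) = 8.9/0.907981 = 9.802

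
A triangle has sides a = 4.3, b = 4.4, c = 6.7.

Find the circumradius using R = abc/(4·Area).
s = (a+b+c)/2 = 7.7
Area = √(s(s-a)(s-b)(s-c)) = √(7.7·3.4·3.3·1) = 9.29484
R = abc/(4·Area) = (4.3·4.4·6.7)/(4·9.29484) = 126.764/37.17936 = 3.41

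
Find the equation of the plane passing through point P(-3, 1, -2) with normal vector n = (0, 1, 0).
d = n·P = (0)(-3) + (1)(1) + (0)(-2) = 1
Plane: y = 1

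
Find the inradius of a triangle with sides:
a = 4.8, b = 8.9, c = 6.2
s = (a+b+c)/2 = (4.8+8.9+6.2)/2 = 9.95
Area = √(s(s-a)(s-b)(s-c)) = √(9.95·5.15·1.05·3.75) = 14.2045
r = Area/s = 14.2045/9.95 = 1.428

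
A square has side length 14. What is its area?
Area = s²
Area = 14²
Area = 196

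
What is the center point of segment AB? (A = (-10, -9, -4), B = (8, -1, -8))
Midpoint = ((-10+8)/2, (-9-1)/2, (-4-8)/2) = (-1, -5, -6)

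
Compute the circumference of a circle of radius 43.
Circumference = 2 * pi * r
Circumference = 2 * pi * 43
Circumference = 270.18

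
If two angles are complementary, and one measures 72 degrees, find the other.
Complementary angles sum to 90 degrees.
Other angle = 90 - 72
Other angle = 18 degrees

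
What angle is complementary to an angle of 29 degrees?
Complementary angles sum to 90 degrees.
Other angle = 90 - 29
Other angle = 61 degrees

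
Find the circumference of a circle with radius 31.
Circumference = 2 * pi * r
Circumference = 2 * pi * 31
Circumference = 194.78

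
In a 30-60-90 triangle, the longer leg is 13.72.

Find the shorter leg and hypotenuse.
In a 30-60-90 triangle, sides are in ratio 1 : √3 : 2.
Long leg = short leg·√3  →  short leg = 13.72/√3 = 7.921
Hypotenuse = 2·(short leg) = 2·13.72/√3 = 15.84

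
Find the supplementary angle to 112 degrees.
Supplementary angles sum to 180 degrees.
Other angle = 180 - 112
Other angle = 68 degrees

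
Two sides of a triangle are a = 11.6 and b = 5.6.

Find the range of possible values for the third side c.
By the triangle inequality: |a - b| < c < a + b
|11.6 - 5.6| < c < 11.6 + 5.6
6 < c < 17.2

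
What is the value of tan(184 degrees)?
tan(184 degrees) = 0.0699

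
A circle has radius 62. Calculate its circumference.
Circumference = 2 * pi * r
Circumference = 2 * pi * 62
Circumference = 389.56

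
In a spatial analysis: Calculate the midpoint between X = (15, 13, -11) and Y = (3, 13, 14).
Midpoint = ((15+3)/2, (13+13)/2, (-11+14)/2) = (9, 13, 1.5)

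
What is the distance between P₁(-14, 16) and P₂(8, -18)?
Using the distance formula: d = sqrt((x₂-x₁)² + (y₂-y₁)²)
dx = 8 - (-14) = 22
dy = (-18) - 16 = -34
d = sqrt(22² + (-34)²) = sqrt(484 + 1156) = sqrt(1640) = 40.50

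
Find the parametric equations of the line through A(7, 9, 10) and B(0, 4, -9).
Direction vector d = B - A = (-7, -5, -19)
x = 7 - 7t, y = 9 - 5t, z = 10 - 19t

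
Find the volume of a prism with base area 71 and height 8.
Volume = base area * height
Volume = 71 * 8
Volume = 568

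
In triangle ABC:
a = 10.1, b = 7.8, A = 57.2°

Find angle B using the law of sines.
sin(B)/b = sin(A)/a
sin(B) = b·sin(A)/a = 7.8·sin(57.2°)/10.1 = 0.649150
B = arcsin(0.649150) = 40.48°  (b ≤ a, so B ≤ A and the acute solution is unique)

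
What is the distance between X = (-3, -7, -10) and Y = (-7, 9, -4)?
d = √[(-4)² + (16)² + (6)²] = √308 = 17.55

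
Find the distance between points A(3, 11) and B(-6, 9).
Using the distance formula: d = sqrt((x₂-x₁)² + (y₂-y₁)²)
dx = (-6) - 3 = -9
dy = 9 - 11 = -2
d = sqrt((-9)² + (-2)²) = sqrt(81 + 4) = sqrt(85) = 9.22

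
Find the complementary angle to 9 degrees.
Complementary angles sum to 90 degrees.
Other angle = 90 - 9
Other angle = 81 degrees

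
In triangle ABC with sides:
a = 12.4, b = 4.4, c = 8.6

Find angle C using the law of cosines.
cos(C) = (a² + b² - c²)/(2ab)
cos(C) = (12.4² + 4.4² - 8.6²)/(2·12.4·4.4) = 99.16/109.12 = 0.908724
C = arccos(0.908724) = 24.67°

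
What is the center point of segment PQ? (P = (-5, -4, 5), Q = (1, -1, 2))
Midpoint = ((-5+1)/2, (-4-1)/2, (5+2)/2) = (-2, -2.5, 3.5)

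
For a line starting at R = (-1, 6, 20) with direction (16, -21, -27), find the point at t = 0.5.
P(0.5) = (-1 + 16(0.5), 6 + (-21)(0.5), 20 + (-27)(0.5)) = (7, -4.5, 6.5)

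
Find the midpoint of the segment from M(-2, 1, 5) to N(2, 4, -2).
Midpoint = ((-2+2)/2, (1+4)/2, (5-2)/2) = (0, 2.5, 1.5)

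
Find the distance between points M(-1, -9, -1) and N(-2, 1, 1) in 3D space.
d = √[(-1)² + (10)² + (2)²] = √105 = 10.25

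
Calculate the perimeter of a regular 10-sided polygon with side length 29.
Perimeter = number of sides * side length
Perimeter = 10 * 29
Perimeter = 290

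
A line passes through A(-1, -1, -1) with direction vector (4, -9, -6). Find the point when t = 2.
P(2) = (-1 + 4(2), -1 + (-9)(2), -1 + (-6)(2)) = (7, -19, -13)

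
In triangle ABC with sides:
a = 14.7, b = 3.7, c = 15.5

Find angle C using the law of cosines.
cos(C) = (a² + b² - c²)/(2ab)
cos(C) = (14.7² + 3.7² - 15.5²)/(2·14.7·3.7) = -10.47/108.78 = -0.096249
C = arccos(-0.096249) = 95.52°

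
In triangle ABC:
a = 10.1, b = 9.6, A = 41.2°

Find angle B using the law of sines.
sin(B)/b = sin(A)/a
sin(B) = b·sin(A)/a = 9.6·sin(41.2°)/10.1 = 0.626081
B = arcsin(0.626081) = 38.76°  (b ≤ a, so B ≤ A and the acute solution is unique)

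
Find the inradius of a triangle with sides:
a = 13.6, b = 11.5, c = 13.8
s = (a+b+c)/2 = (13.6+11.5+13.8)/2 = 19.45
Area = √(s(s-a)(s-b)(s-c)) = √(19.45·5.85·7.95·5.65) = 71.49
r = Area/s = 71.49/19.45 = 3.676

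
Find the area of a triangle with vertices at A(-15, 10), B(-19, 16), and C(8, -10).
Using the coordinate formula: Area = (1/2)|x₁(y₂-y₃) + x₂(y₃-y₁) + x₃(y₁-y₂)|
Area = (1/2)|(-15)(16-(-10)) + (-19)((-10)-10) + 8(10-16)|
Area = (1/2)|(-15)*26 + (-19)*(-20) + 8*(-6)|
Area = (1/2)|(-390) + 380 + (-48)|
Area = (1/2)*58 = 29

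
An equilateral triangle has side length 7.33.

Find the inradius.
For an equilateral triangle, r = s/(2√3) where s is the side.
r = 7.33/(2√3) = 7.33/3.464102 = 2.116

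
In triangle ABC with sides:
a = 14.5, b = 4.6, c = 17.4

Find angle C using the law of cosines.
cos(C) = (a² + b² - c²)/(2ab)
cos(C) = (14.5² + 4.6² - 17.4²)/(2·14.5·4.6) = -71.35/133.4 = -0.534858
C = arccos(-0.534858) = 122.3°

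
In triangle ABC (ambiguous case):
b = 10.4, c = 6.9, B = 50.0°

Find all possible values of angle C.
sin(C)/c = sin(B)/b  →  sin(C) = c·sin(B)/b = 6.9·sin(50.0°)/10.4 = 0.508241
C₁ = arcsin(0.508241) = 30.55°,  C₂ = 180° - C₁ = 149.45°
Check C₂: A = 180° - 50.0° - 149.45° = -19.45° ≤ 0, rejected
C = 30.55° (one solution)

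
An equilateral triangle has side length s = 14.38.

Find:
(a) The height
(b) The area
(a) Height h = s·√3/2 = 14.38·√3/2 = 12.45
(b) Area = (√3/4)·s² = (√3/4)·14.38² = (√3/4)·206.784 = 89.54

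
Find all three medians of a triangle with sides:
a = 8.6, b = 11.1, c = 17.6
Using m_x = ½√(2y² + 2z² - x²):
m_a = ½√(2·11.1² + 2·17.6² - 8.6²) = ½√791.98 = 14.07
m_b = ½√(2·8.6² + 2·17.6² - 11.1²) = ½√644.23 = 12.69
m_c = ½√(2·8.6² + 2·11.1² - 17.6²) = ½√84.58 = 4.598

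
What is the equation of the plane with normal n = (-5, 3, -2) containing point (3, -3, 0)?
d = n·P = (-5)(3) + (3)(-3) + (-2)(0) = -24
Plane: -5x + 3y - 2z = -24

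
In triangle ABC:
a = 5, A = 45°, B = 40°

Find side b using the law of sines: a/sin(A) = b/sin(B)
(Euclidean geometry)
b = a·sin(B)/sin(A) = 5·sin(40°)/sin(45°)
b = 5·0.642788/0.707107 = 4.545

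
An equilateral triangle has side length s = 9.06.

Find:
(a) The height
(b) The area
(a) Height h = s·√3/2 = 9.06·√3/2 = 7.846
(b) Area = (√3/4)·s² = (√3/4)·9.06² = (√3/4)·82.0836 = 35.54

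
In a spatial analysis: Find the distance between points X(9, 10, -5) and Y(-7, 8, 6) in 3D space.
d = √[(-16)² + (-2)² + (11)²] = √381 = 19.52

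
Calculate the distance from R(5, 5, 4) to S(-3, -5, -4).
d = √[(-8)² + (-10)² + (-8)²] = √228 = 15.1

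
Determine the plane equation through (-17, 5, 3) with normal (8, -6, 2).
d = n·P = (8)(-17) + (-6)(5) + (2)(3) = -160
Plane: 8x - 6y + 2z = -160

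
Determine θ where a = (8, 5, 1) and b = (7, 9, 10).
a·b = 111, |a|² = 90, |b|² = 230
cos θ = 111/√20700 ≈ 0.7715
θ ≈ 39.51°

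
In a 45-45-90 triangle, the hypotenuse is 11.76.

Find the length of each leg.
In a 45-45-90 triangle, hypotenuse = leg·√2  →  leg = hypotenuse/√2
leg = 11.76/√2 = 8.316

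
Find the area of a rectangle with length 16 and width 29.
Area = length * width
Area = 16 * 29
Area = 464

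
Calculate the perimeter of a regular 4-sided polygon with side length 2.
Perimeter = number of sides * side length
Perimeter = 4 * 2
Perimeter = 8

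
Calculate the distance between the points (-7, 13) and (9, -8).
Using the distance formula: d = sqrt((x₂-x₁)² + (y₂-y₁)²)
dx = 9 - (-7) = 16
dy = (-8) - 13 = -21
d = sqrt(16² + (-21)²) = sqrt(256 + 441) = sqrt(697) = 26.40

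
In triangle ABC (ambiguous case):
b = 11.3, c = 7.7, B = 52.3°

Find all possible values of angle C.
sin(C)/c = sin(B)/b  →  sin(C) = c·sin(B)/b = 7.7·sin(52.3°)/11.3 = 0.539152
C₁ = arcsin(0.539152) = 32.63°,  C₂ = 180° - C₁ = 147.37°
Check C₂: A = 180° - 52.3° - 147.37° = -19.67° ≤ 0, rejected
C = 32.63° (one solution)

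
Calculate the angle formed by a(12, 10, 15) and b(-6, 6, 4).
a·b = 48, |a|² = 469, |b|² = 88
cos θ = 48/√41272 ≈ 0.2363
θ ≈ 76.33°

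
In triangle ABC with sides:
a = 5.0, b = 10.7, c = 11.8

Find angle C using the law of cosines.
cos(C) = (a² + b² - c²)/(2ab)
cos(C) = (5.0² + 10.7² - 11.8²)/(2·5.0·10.7) = 0.25/107 = 0.002336
C = arccos(0.002336) = 89.87°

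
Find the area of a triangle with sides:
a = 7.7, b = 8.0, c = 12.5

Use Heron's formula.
s = (a+b+c)/2 = (7.7+8.0+12.5)/2 = 14.1
A = √(s(s-a)(s-b)(s-c)) = √(14.1·6.4·6.1·1.6)
A = √880.742 = 29.68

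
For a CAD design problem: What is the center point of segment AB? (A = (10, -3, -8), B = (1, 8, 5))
Midpoint = ((10+1)/2, (-3+8)/2, (-8+5)/2) = (5.5, 2.5, -1.5)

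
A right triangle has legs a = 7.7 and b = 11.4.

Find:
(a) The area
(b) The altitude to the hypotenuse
(a) Area = ½ab = ½·7.7·11.4 = 43.89
(b) Hypotenuse c = √(7.7² + 11.4²) = √189.25 = 13.7568
    Area = ½·c·h_c  →  h_c = 2·Area/c = 2·43.89/13.7568 = 6.381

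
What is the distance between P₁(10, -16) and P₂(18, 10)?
Using the distance formula: d = sqrt((x₂-x₁)² + (y₂-y₁)²)
dx = 18 - 10 = 8
dy = 10 - (-16) = 26
d = sqrt(8² + 26²) = sqrt(64 + 676) = sqrt(740) = 27.20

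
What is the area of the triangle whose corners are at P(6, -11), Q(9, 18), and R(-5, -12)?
Using the coordinate formula: Area = (1/2)|x₁(y₂-y₃) + x₂(y₃-y₁) + x₃(y₁-y₂)|
Area = (1/2)|6(18-(-12)) + 9((-12)-(-11)) + (-5)((-11)-18)|
Area = (1/2)|6*30 + 9*(-1) + (-5)*(-29)|
Area = (1/2)|180 + (-9) + 145|
Area = (1/2)*316 = 158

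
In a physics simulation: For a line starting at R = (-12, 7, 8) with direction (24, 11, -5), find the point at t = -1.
P(-1) = (-12 + 24(-1), 7 + 11(-1), 8 + (-5)(-1)) = (-36, -4, 13)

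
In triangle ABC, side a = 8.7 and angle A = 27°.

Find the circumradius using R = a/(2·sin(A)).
R = a/(2·sin(A)) = 8.7/(2·sin(27°))
R = 8.7/(2·0.453990) = 8.7/0.907981 = 9.582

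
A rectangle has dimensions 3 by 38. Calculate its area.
Area = length * width
Area = 3 * 38
Area = 114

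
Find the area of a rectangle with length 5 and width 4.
Area = length * width
Area = 5 * 4
Area = 20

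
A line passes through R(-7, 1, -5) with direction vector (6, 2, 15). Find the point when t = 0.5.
P(0.5) = (-7 + 6(0.5), 1 + 2(0.5), -5 + 15(0.5)) = (-4, 2, 2.5)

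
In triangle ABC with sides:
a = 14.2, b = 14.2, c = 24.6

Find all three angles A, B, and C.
By the law of cosines:
cos(A) = (b² + c² - a²)/(2bc) = 0.866197  →  A = 29.98°
cos(B) = (a² + c² - b²)/(2ac) = 0.866197  →  B = 29.98°
cos(C) = (a² + b² - c²)/(2ab) = -0.500595  →  C = 120°
Check: A + B + C = 180.0° ✓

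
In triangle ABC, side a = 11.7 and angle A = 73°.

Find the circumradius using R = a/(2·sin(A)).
R = a/(2·sin(A)) = 11.7/(2·sin(73°))
R = 11.7/(2·0.956305) = 11.7/1.912610 = 6.117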